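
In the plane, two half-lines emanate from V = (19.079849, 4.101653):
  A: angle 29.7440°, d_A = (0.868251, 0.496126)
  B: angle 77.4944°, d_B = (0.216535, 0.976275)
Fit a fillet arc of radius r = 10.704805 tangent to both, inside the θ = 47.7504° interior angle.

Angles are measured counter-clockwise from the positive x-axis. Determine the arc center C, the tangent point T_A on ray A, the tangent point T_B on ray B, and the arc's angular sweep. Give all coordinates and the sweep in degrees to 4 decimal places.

bisector direction at 53.6192° = (0.593149,0.805093)
center distance |VC| = r/sin(θ/2) = 10.704805/sin(23.8752°) = 26.448216
C = V + |VC|·bis = (34.7676,25.3949)
T_A = V + ((C−V)·d_A)·d_A = V + 24.1850·d_A = (40.0785,16.1005)
T_B = V + ((C−V)·d_B)·d_B = V + 24.1850·d_B = (24.3168,27.7129)
sweep = 180° − θ = 132.2496°

center=(34.7676,25.3949) T_A=(40.0785,16.1005) T_B=(24.3168,27.7129) sweep=132.2496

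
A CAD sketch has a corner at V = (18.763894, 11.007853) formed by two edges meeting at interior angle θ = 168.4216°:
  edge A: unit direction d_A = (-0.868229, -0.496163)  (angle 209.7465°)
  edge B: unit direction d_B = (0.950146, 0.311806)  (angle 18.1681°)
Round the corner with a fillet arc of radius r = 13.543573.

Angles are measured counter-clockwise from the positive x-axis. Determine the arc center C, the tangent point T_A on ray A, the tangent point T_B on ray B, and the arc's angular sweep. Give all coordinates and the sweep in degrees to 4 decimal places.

bisector direction at 293.9573° = (0.406056,-0.913848)
center distance |VC| = r/sin(θ/2) = 13.543573/sin(84.2108°) = 13.613003
C = V + |VC|·bis = (24.2915,-1.4324)
T_A = V + ((C−V)·d_A)·d_A = V + 1.3731·d_A = (17.5717,10.3266)
T_B = V + ((C−V)·d_B)·d_B = V + 1.3731·d_B = (20.0686,11.4360)
sweep = 180° − θ = 11.5784°

center=(24.2915,-1.4324) T_A=(17.5717,10.3266) T_B=(20.0686,11.4360) sweep=11.5784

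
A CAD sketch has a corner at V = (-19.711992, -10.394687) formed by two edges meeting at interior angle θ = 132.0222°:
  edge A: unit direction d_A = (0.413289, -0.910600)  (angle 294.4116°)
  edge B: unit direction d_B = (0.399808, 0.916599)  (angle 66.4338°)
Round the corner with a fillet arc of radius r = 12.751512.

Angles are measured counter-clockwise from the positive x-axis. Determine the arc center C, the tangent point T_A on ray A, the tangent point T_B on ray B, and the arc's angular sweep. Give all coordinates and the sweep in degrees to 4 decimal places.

center=(-5.7553,-10.2917) T_A=(-17.3668,-15.5618) T_B=(-17.4433,-5.1936) sweep=47.9778

bisector direction at 0.4227° = (0.999973,0.007377)
center distance |VC| = r/sin(θ/2) = 12.751512/sin(66.0111°) = 13.957064
C = V + |VC|·bis = (-5.7553,-10.2917)
T_A = V + ((C−V)·d_A)·d_A = V + 5.6744·d_A = (-17.3668,-15.5618)
T_B = V + ((C−V)·d_B)·d_B = V + 5.6744·d_B = (-17.4433,-5.1936)
sweep = 180° − θ = 47.9778°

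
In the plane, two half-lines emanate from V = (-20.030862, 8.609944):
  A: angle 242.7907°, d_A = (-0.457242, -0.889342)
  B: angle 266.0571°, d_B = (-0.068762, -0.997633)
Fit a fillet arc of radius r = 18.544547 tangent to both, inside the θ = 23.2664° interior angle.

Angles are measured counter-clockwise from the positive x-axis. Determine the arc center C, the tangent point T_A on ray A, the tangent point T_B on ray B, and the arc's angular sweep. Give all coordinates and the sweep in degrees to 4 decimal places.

bisector direction at 254.4239° = (-0.268518,-0.963275)
center distance |VC| = r/sin(θ/2) = 18.544547/sin(11.6332°) = 91.966083
C = V + |VC|·bis = (-44.7254,-79.9787)
T_A = V + ((C−V)·d_A)·d_A = V + 90.0770·d_A = (-61.2179,-71.4993)
T_B = V + ((C−V)·d_B)·d_B = V + 90.0770·d_B = (-26.2248,-81.2538)
sweep = 180° − θ = 156.7336°

center=(-44.7254,-79.9787) T_A=(-61.2179,-71.4993) T_B=(-26.2248,-81.2538) sweep=156.7336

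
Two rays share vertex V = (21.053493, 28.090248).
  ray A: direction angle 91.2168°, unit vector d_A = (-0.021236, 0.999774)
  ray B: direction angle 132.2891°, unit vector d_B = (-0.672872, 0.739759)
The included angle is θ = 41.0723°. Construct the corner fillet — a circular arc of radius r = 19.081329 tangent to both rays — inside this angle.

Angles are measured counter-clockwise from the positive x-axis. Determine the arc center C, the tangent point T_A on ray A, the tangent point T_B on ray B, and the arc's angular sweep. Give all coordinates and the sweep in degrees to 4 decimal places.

center=(0.8948,78.6109) T_A=(19.9718,79.0161) T_B=(-13.2208,65.7716) sweep=138.9277

bisector direction at 111.7530° = (-0.370605,0.928790)
center distance |VC| = r/sin(θ/2) = 19.081329/sin(20.5361°) = 54.394019
C = V + |VC|·bis = (0.8948,78.6109)
T_A = V + ((C−V)·d_A)·d_A = V + 50.9373·d_A = (19.9718,79.0161)
T_B = V + ((C−V)·d_B)·d_B = V + 50.9373·d_B = (-13.2208,65.7716)
sweep = 180° − θ = 138.9277°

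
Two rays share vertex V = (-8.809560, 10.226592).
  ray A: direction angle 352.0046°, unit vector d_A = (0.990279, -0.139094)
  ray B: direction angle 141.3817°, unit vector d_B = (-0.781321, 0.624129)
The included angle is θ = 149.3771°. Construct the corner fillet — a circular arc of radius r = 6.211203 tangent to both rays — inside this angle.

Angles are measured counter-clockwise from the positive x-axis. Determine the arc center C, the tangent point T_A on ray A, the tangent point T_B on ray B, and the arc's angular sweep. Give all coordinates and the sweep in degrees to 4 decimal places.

bisector direction at 66.6932° = (0.395655,0.918399)
center distance |VC| = r/sin(θ/2) = 6.211203/sin(74.6886°) = 6.439785
C = V + |VC|·bis = (-6.2616,16.1409)
T_A = V + ((C−V)·d_A)·d_A = V + 1.7005·d_A = (-7.1256,9.9901)
T_B = V + ((C−V)·d_B)·d_B = V + 1.7005·d_B = (-10.1382,11.2879)
sweep = 180° − θ = 30.6229°

center=(-6.2616,16.1409) T_A=(-7.1256,9.9901) T_B=(-10.1382,11.2879) sweep=30.6229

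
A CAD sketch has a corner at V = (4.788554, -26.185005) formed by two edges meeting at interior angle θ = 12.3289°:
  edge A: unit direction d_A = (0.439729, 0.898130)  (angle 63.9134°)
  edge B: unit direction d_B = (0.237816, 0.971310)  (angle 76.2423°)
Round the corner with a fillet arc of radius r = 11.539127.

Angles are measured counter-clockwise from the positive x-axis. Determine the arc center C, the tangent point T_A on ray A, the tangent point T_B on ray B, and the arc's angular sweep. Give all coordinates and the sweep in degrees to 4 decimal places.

bisector direction at 70.0778° = (0.340743,0.940156)
center distance |VC| = r/sin(θ/2) = 11.539127/sin(6.1645°) = 107.458171
C = V + |VC|·bis = (41.4042,74.8425)
T_A = V + ((C−V)·d_A)·d_A = V + 106.8368·d_A = (51.7678,69.7684)
T_B = V + ((C−V)·d_B)·d_B = V + 106.8368·d_B = (30.1961,77.5867)
sweep = 180° − θ = 167.6711°

center=(41.4042,74.8425) T_A=(51.7678,69.7684) T_B=(30.1961,77.5867) sweep=167.6711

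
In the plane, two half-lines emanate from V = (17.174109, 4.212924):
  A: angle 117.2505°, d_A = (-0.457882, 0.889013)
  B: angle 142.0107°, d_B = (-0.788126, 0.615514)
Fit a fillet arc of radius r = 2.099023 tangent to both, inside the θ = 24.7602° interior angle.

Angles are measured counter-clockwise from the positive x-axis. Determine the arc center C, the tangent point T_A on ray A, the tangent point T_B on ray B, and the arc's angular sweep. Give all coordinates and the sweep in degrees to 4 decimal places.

bisector direction at 129.6306° = (-0.637835,0.770173)
center distance |VC| = r/sin(θ/2) = 2.099023/sin(12.3801°) = 9.790397
C = V + |VC|·bis = (10.9294,11.7532)
T_A = V + ((C−V)·d_A)·d_A = V + 9.5627·d_A = (12.7955,12.7143)
T_B = V + ((C−V)·d_B)·d_B = V + 9.5627·d_B = (9.6375,10.0989)
sweep = 180° − θ = 155.2398°

center=(10.9294,11.7532) T_A=(12.7955,12.7143) T_B=(9.6375,10.0989) sweep=155.2398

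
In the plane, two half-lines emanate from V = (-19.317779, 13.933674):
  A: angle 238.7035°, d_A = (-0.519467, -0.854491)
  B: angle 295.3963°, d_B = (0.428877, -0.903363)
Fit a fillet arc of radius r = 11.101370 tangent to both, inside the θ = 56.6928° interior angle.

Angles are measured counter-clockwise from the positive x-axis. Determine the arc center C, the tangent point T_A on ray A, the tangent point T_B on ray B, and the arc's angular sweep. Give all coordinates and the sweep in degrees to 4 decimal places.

bisector direction at 267.0499° = (-0.051466,-0.998675)
center distance |VC| = r/sin(θ/2) = 11.101370/sin(28.3464°) = 23.381096
C = V + |VC|·bis = (-20.5211,-9.4164)
T_A = V + ((C−V)·d_A)·d_A = V + 20.5775·d_A = (-30.0071,-3.6496)
T_B = V + ((C−V)·d_B)·d_B = V + 20.5775·d_B = (-10.4925,-4.6553)
sweep = 180° − θ = 123.3072°

center=(-20.5211,-9.4164) T_A=(-30.0071,-3.6496) T_B=(-10.4925,-4.6553) sweep=123.3072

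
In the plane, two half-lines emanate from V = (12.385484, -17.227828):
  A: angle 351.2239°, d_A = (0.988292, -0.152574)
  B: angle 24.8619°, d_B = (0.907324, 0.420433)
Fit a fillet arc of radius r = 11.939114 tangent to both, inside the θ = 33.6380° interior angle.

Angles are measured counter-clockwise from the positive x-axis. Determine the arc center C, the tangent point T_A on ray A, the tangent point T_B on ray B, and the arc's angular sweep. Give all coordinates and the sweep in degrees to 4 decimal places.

center=(53.2416,-11.4547) T_A=(51.4200,-23.2540) T_B=(48.2220,-0.6220) sweep=146.3620

bisector direction at 8.0429° = (0.990164,0.139915)
center distance |VC| = r/sin(θ/2) = 11.939114/sin(16.8190°) = 41.261950
C = V + |VC|·bis = (53.2416,-11.4547)
T_A = V + ((C−V)·d_A)·d_A = V + 39.4969·d_A = (51.4200,-23.2540)
T_B = V + ((C−V)·d_B)·d_B = V + 39.4969·d_B = (48.2220,-0.6220)
sweep = 180° − θ = 146.3620°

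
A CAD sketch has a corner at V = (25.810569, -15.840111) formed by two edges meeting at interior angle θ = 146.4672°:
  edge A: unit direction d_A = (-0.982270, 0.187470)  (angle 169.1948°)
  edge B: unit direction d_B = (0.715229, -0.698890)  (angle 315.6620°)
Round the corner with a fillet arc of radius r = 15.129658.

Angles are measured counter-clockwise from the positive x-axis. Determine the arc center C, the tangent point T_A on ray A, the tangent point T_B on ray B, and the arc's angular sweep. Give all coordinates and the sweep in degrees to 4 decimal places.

bisector direction at 242.4284° = (-0.462857,-0.886433)
center distance |VC| = r/sin(θ/2) = 15.129658/sin(73.2336°) = 15.801394
C = V + |VC|·bis = (18.4968,-29.8470)
T_A = V + ((C−V)·d_A)·d_A = V + 4.5582·d_A = (21.3332,-14.9856)
T_B = V + ((C−V)·d_B)·d_B = V + 4.5582·d_B = (29.0708,-19.0258)
sweep = 180° − θ = 33.5328°

center=(18.4968,-29.8470) T_A=(21.3332,-14.9856) T_B=(29.0708,-19.0258) sweep=33.5328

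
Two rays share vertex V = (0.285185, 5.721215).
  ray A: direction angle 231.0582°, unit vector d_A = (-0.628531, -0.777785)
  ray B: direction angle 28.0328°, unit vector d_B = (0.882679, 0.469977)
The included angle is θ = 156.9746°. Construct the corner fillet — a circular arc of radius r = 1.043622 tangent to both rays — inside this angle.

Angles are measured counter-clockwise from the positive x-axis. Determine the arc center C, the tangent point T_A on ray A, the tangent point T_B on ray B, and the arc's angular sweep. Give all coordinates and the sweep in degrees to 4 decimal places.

bisector direction at 309.5455° = (0.636691,-0.771119)
center distance |VC| = r/sin(θ/2) = 1.043622/sin(78.4873°) = 1.065050
C = V + |VC|·bis = (0.9633,4.8999)
T_A = V + ((C−V)·d_A)·d_A = V + 0.2126·d_A = (0.1516,5.5559)
T_B = V + ((C−V)·d_B)·d_B = V + 0.2126·d_B = (0.4728,5.8211)
sweep = 180° − θ = 23.0254°

center=(0.9633,4.8999) T_A=(0.1516,5.5559) T_B=(0.4728,5.8211) sweep=23.0254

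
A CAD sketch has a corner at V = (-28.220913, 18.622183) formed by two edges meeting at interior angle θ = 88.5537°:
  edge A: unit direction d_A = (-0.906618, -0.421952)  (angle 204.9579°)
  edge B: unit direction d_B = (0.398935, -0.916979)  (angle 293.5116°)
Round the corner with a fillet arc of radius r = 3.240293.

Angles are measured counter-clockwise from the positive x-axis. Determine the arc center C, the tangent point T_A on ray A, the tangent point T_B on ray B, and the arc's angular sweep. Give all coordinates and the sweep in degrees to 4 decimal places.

center=(-29.8665,14.2823) T_A=(-31.2337,17.2200) T_B=(-26.8952,15.5749) sweep=91.4463

bisector direction at 249.2348° = (-0.354540,-0.935041)
center distance |VC| = r/sin(θ/2) = 3.240293/sin(44.2769°) = 4.641415
C = V + |VC|·bis = (-29.8665,14.2823)
T_A = V + ((C−V)·d_A)·d_A = V + 3.3231·d_A = (-31.2337,17.2200)
T_B = V + ((C−V)·d_B)·d_B = V + 3.3231·d_B = (-26.8952,15.5749)
sweep = 180° − θ = 91.4463°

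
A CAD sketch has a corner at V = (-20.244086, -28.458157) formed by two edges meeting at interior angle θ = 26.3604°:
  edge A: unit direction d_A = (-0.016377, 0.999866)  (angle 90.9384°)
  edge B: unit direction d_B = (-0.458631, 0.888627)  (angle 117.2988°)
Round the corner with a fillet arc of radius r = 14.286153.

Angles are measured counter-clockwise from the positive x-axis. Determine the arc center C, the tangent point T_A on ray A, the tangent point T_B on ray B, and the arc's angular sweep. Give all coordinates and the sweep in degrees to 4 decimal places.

center=(-35.5274,32.3038) T_A=(-21.2432,32.5378) T_B=(-48.2225,25.7518) sweep=153.6396

bisector direction at 104.1186° = (-0.243930,0.969793)
center distance |VC| = r/sin(θ/2) = 14.286153/sin(13.1802°) = 62.654605
C = V + |VC|·bis = (-35.5274,32.3038)
T_A = V + ((C−V)·d_A)·d_A = V + 61.0041·d_A = (-21.2432,32.5378)
T_B = V + ((C−V)·d_B)·d_B = V + 61.0041·d_B = (-48.2225,25.7518)
sweep = 180° − θ = 153.6396°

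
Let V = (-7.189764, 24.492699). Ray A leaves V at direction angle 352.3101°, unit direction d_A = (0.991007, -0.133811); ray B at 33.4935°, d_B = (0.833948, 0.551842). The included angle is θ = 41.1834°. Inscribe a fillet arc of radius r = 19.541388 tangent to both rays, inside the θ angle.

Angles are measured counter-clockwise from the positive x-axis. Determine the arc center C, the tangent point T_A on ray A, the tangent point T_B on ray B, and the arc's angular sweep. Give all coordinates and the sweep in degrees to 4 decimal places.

bisector direction at 12.9018° = (0.974754,0.223281)
center distance |VC| = r/sin(θ/2) = 19.541388/sin(20.5917°) = 55.561706
C = V + |VC|·bis = (46.9692,36.8986)
T_A = V + ((C−V)·d_A)·d_A = V + 52.0119·d_A = (44.3544,17.5329)
T_B = V + ((C−V)·d_B)·d_B = V + 52.0119·d_B = (36.1855,53.1951)
sweep = 180° − θ = 138.8166°

center=(46.9692,36.8986) T_A=(44.3544,17.5329) T_B=(36.1855,53.1951) sweep=138.8166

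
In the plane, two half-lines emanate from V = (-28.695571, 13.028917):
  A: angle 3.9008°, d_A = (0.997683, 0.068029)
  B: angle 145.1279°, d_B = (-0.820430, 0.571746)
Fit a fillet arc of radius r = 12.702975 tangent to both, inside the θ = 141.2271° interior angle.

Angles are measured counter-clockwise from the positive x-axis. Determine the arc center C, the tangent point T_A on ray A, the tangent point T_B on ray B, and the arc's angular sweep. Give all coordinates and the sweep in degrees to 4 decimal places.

bisector direction at 74.5143° = (0.266997,0.963697)
center distance |VC| = r/sin(θ/2) = 12.702975/sin(70.6136°) = 13.466510
C = V + |VC|·bis = (-25.1001,26.0066)
T_A = V + ((C−V)·d_A)·d_A = V + 4.4700·d_A = (-24.2359,13.3330)
T_B = V + ((C−V)·d_B)·d_B = V + 4.4700·d_B = (-32.3629,15.5847)
sweep = 180° − θ = 38.7729°

center=(-25.1001,26.0066) T_A=(-24.2359,13.3330) T_B=(-32.3629,15.5847) sweep=38.7729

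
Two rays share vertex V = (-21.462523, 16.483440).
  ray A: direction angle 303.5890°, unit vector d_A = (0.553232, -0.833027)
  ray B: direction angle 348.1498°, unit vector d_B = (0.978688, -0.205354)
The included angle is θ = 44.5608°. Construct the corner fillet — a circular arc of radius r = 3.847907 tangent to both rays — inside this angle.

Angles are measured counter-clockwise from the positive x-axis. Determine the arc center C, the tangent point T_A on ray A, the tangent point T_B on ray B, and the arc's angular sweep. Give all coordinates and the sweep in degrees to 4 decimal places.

center=(-13.0615,10.7890) T_A=(-16.2669,8.6602) T_B=(-12.2714,14.5549) sweep=135.4392

bisector direction at 325.8694° = (0.827761,-0.561081)
center distance |VC| = r/sin(θ/2) = 3.847907/sin(22.2804°) = 10.149050
C = V + |VC|·bis = (-13.0615,10.7890)
T_A = V + ((C−V)·d_A)·d_A = V + 9.3913·d_A = (-16.2669,8.6602)
T_B = V + ((C−V)·d_B)·d_B = V + 9.3913·d_B = (-12.2714,14.5549)
sweep = 180° − θ = 135.4392°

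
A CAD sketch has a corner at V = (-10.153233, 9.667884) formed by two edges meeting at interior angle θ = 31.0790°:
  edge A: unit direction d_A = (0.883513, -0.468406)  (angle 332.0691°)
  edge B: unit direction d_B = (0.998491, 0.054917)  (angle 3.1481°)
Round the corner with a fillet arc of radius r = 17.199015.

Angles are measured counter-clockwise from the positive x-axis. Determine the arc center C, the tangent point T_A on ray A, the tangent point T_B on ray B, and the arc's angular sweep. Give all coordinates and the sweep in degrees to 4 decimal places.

center=(52.5500,-4.1084) T_A=(44.4938,-19.3040) T_B=(51.6055,13.0646) sweep=148.9210

bisector direction at 347.6086° = (0.976704,-0.214589)
center distance |VC| = r/sin(θ/2) = 17.199015/sin(15.5395°) = 64.198750
C = V + |VC|·bis = (52.5500,-4.1084)
T_A = V + ((C−V)·d_A)·d_A = V + 61.8520·d_A = (44.4938,-19.3040)
T_B = V + ((C−V)·d_B)·d_B = V + 61.8520·d_B = (51.6055,13.0646)
sweep = 180° − θ = 148.9210°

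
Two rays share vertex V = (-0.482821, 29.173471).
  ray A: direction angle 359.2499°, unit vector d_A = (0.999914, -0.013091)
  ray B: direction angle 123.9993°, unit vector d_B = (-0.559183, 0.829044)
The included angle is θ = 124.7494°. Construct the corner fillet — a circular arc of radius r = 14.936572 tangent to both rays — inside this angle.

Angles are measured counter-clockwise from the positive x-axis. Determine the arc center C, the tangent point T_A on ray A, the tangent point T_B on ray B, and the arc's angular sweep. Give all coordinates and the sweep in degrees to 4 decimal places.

bisector direction at 61.6246° = (0.475246,0.879853)
center distance |VC| = r/sin(θ/2) = 14.936572/sin(62.3747°) = 16.858454
C = V + |VC|·bis = (7.5291,44.0064)
T_A = V + ((C−V)·d_A)·d_A = V + 7.8171·d_A = (7.3336,29.0711)
T_B = V + ((C−V)·d_B)·d_B = V + 7.8171·d_B = (-4.8540,35.6542)
sweep = 180° − θ = 55.2506°

center=(7.5291,44.0064) T_A=(7.3336,29.0711) T_B=(-4.8540,35.6542) sweep=55.2506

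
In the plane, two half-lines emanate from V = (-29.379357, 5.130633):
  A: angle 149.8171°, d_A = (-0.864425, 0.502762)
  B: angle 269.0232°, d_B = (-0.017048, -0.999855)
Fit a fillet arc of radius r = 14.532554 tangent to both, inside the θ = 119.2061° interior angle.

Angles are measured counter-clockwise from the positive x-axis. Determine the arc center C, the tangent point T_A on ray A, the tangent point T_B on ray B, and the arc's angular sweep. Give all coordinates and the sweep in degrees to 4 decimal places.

bisector direction at 209.4202° = (-0.871041,-0.491210)
center distance |VC| = r/sin(θ/2) = 14.532554/sin(59.6031°) = 16.848545
C = V + |VC|·bis = (-44.0551,-3.1455)
T_A = V + ((C−V)·d_A)·d_A = V + 8.5252·d_A = (-36.7487,9.4168)
T_B = V + ((C−V)·d_B)·d_B = V + 8.5252·d_B = (-29.5247,-3.3933)
sweep = 180° − θ = 60.7939°

center=(-44.0551,-3.1455) T_A=(-36.7487,9.4168) T_B=(-29.5247,-3.3933) sweep=60.7939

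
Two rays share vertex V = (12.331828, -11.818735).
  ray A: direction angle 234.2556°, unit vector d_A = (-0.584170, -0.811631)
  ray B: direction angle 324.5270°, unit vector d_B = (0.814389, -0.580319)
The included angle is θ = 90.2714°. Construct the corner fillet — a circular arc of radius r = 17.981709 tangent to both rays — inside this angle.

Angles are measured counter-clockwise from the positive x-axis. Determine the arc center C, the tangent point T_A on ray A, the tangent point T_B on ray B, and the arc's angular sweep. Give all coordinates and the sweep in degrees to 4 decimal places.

bisector direction at 279.3913° = (0.163176,-0.986597)
center distance |VC| = r/sin(θ/2) = 17.981709/sin(45.1357°) = 25.369961
C = V + |VC|·bis = (16.4716,-36.8487)
T_A = V + ((C−V)·d_A)·d_A = V + 17.8967·d_A = (1.8771,-26.3443)
T_B = V + ((C−V)·d_B)·d_B = V + 17.8967·d_B = (26.9067,-22.2046)
sweep = 180° − θ = 89.7286°

center=(16.4716,-36.8487) T_A=(1.8771,-26.3443) T_B=(26.9067,-22.2046) sweep=89.7286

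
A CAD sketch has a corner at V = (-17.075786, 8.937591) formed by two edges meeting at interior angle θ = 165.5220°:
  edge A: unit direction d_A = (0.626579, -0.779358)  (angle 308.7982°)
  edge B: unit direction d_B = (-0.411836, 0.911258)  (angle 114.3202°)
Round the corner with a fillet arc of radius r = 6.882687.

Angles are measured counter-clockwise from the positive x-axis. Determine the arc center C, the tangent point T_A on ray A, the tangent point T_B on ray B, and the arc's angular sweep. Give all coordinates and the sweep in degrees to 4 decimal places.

bisector direction at 31.5592° = (0.852100,0.523379)
center distance |VC| = r/sin(θ/2) = 6.882687/sin(82.7610°) = 6.937989
C = V + |VC|·bis = (-11.1639,12.5688)
T_A = V + ((C−V)·d_A)·d_A = V + 0.8742·d_A = (-16.5280,8.2562)
T_B = V + ((C−V)·d_B)·d_B = V + 0.8742·d_B = (-17.4358,9.7343)
sweep = 180° − θ = 14.4780°

center=(-11.1639,12.5688) T_A=(-16.5280,8.2562) T_B=(-17.4358,9.7343) sweep=14.4780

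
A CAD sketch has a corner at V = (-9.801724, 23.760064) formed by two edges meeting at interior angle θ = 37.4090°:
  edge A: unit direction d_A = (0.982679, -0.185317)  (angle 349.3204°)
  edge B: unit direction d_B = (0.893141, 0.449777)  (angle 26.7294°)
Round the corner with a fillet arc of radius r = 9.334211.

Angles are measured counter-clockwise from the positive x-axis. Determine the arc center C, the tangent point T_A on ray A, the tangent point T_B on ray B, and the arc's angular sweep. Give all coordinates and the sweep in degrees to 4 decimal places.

bisector direction at 8.0249° = (0.990207,0.139603)
center distance |VC| = r/sin(θ/2) = 9.334211/sin(18.7045°) = 29.106886
C = V + |VC|·bis = (19.0201,27.8235)
T_A = V + ((C−V)·d_A)·d_A = V + 27.5696·d_A = (17.2903,18.6510)
T_B = V + ((C−V)·d_B)·d_B = V + 27.5696·d_B = (14.8218,36.1602)
sweep = 180° − θ = 142.5910°

center=(19.0201,27.8235) T_A=(17.2903,18.6510) T_B=(14.8218,36.1602) sweep=142.5910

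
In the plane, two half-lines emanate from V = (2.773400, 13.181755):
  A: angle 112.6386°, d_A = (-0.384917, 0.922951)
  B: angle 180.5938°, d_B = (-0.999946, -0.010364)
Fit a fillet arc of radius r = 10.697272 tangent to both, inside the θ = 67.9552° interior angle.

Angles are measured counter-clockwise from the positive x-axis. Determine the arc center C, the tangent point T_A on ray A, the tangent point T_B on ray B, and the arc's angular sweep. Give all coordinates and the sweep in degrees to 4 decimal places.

bisector direction at 146.6162° = (-0.835003,0.550245)
center distance |VC| = r/sin(θ/2) = 10.697272/sin(33.9776°) = 19.140938
C = V + |VC|·bis = (-13.2093,23.7140)
T_A = V + ((C−V)·d_A)·d_A = V + 15.8727·d_A = (-3.3363,27.8315)
T_B = V + ((C−V)·d_B)·d_B = V + 15.8727·d_B = (-13.0985,13.0173)
sweep = 180° − θ = 112.0448°

center=(-13.2093,23.7140) T_A=(-3.3363,27.8315) T_B=(-13.0985,13.0173) sweep=112.0448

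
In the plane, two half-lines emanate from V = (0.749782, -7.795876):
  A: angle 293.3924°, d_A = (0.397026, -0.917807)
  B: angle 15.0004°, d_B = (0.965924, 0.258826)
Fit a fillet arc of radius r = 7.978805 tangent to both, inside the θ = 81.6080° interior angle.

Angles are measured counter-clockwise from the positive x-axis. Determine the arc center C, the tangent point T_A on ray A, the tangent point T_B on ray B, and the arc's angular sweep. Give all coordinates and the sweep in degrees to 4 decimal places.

center=(11.7422,-13.1107) T_A=(4.4192,-16.2785) T_B=(9.6771,-5.4037) sweep=98.3920

bisector direction at 334.1964° = (0.900291,-0.435288)
center distance |VC| = r/sin(θ/2) = 7.978805/sin(40.8040°) = 12.209838
C = V + |VC|·bis = (11.7422,-13.1107)
T_A = V + ((C−V)·d_A)·d_A = V + 9.2422·d_A = (4.4192,-16.2785)
T_B = V + ((C−V)·d_B)·d_B = V + 9.2422·d_B = (9.6771,-5.4037)
sweep = 180° − θ = 98.3920°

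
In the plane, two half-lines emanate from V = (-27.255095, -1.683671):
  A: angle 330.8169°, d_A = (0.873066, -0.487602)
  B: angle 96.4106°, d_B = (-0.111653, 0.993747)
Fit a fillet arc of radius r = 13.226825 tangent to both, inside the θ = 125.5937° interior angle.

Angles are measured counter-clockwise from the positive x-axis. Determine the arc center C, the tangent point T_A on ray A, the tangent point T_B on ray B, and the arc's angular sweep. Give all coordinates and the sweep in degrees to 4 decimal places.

bisector direction at 33.6138° = (0.832788,0.553591)
center distance |VC| = r/sin(θ/2) = 13.226825/sin(62.7968°) = 14.871773
C = V + |VC|·bis = (-14.8701,6.5492)
T_A = V + ((C−V)·d_A)·d_A = V + 6.7986·d_A = (-21.3195,-4.9987)
T_B = V + ((C−V)·d_B)·d_B = V + 6.7986·d_B = (-28.0142,5.0724)
sweep = 180° − θ = 54.4063°

center=(-14.8701,6.5492) T_A=(-21.3195,-4.9987) T_B=(-28.0142,5.0724) sweep=54.4063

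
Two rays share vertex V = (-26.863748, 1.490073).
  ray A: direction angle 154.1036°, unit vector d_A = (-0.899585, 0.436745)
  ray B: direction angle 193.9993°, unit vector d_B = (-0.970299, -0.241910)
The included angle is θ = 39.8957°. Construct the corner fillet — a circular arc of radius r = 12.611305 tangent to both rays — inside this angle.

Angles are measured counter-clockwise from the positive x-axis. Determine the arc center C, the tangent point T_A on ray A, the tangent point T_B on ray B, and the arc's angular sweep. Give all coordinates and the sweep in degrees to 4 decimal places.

bisector direction at 174.0514° = (-0.994615,0.103635)
center distance |VC| = r/sin(θ/2) = 12.611305/sin(19.9478°) = 36.965445
C = V + |VC|·bis = (-63.6301,5.3210)
T_A = V + ((C−V)·d_A)·d_A = V + 34.7476·d_A = (-58.1222,16.6659)
T_B = V + ((C−V)·d_B)·d_B = V + 34.7476·d_B = (-60.5793,-6.9157)
sweep = 180° − θ = 140.1043°

center=(-63.6301,5.3210) T_A=(-58.1222,16.6659) T_B=(-60.5793,-6.9157) sweep=140.1043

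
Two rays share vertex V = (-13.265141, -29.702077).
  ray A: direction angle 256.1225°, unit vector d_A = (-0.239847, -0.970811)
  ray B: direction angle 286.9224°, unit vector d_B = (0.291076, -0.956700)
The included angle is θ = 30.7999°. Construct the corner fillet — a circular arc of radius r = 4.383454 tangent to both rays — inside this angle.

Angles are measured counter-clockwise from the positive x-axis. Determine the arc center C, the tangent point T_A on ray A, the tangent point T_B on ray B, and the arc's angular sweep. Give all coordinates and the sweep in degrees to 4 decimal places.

bisector direction at 271.5225° = (0.026569,-0.999647)
center distance |VC| = r/sin(θ/2) = 4.383454/sin(15.4000°) = 16.506748
C = V + |VC|·bis = (-12.8266,-46.2030)
T_A = V + ((C−V)·d_A)·d_A = V + 15.9141·d_A = (-17.0821,-45.1516)
T_B = V + ((C−V)·d_B)·d_B = V + 15.9141·d_B = (-8.6329,-44.9271)
sweep = 180° − θ = 149.2001°

center=(-12.8266,-46.2030) T_A=(-17.0821,-45.1516) T_B=(-8.6329,-44.9271) sweep=149.2001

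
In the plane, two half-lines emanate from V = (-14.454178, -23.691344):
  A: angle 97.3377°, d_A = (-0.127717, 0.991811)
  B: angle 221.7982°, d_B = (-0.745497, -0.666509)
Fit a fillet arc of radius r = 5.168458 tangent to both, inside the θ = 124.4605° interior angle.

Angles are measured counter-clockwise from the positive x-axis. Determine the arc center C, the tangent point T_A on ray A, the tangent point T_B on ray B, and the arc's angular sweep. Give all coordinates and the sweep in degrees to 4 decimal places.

center=(-19.9279,-21.6522) T_A=(-14.8018,-20.9921) T_B=(-16.4831,-25.5053) sweep=55.5395

bisector direction at 159.5679° = (-0.937087,0.349096)
center distance |VC| = r/sin(θ/2) = 5.168458/sin(62.2302°) = 5.841207
C = V + |VC|·bis = (-19.9279,-21.6522)
T_A = V + ((C−V)·d_A)·d_A = V + 2.7215·d_A = (-14.8018,-20.9921)
T_B = V + ((C−V)·d_B)·d_B = V + 2.7215·d_B = (-16.4831,-25.5053)
sweep = 180° − θ = 55.5395°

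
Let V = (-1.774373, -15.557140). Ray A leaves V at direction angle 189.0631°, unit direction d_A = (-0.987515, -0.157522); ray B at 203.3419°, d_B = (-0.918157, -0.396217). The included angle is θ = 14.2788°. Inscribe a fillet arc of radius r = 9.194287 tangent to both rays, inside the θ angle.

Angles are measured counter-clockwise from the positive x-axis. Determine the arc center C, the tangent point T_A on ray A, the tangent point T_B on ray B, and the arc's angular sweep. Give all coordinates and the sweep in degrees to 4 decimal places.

bisector direction at 196.2025° = (-0.960282,-0.279033)
center distance |VC| = r/sin(θ/2) = 9.194287/sin(7.1394°) = 73.978141
C = V + |VC|·bis = (-72.8142,-36.1995)
T_A = V + ((C−V)·d_A)·d_A = V + 73.4046·d_A = (-74.2625,-27.1200)
T_B = V + ((C−V)·d_B)·d_B = V + 73.4046·d_B = (-69.1713,-44.6413)
sweep = 180° − θ = 165.7212°

center=(-72.8142,-36.1995) T_A=(-74.2625,-27.1200) T_B=(-69.1713,-44.6413) sweep=165.7212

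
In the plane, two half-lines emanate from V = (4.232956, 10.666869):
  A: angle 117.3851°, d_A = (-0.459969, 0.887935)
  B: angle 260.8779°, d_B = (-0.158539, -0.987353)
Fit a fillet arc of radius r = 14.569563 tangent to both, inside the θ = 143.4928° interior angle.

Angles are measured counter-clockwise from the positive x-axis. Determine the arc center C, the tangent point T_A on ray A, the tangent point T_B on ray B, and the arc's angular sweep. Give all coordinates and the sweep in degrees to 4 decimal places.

bisector direction at 189.1315° = (-0.987327,-0.158701)
center distance |VC| = r/sin(θ/2) = 14.569563/sin(71.7464°) = 15.341559
C = V + |VC|·bis = (-10.9142,8.2321)
T_A = V + ((C−V)·d_A)·d_A = V + 4.8053·d_A = (2.0227,14.9337)
T_B = V + ((C−V)·d_B)·d_B = V + 4.8053·d_B = (3.4711,5.9223)
sweep = 180° − θ = 36.5072°

center=(-10.9142,8.2321) T_A=(2.0227,14.9337) T_B=(3.4711,5.9223) sweep=36.5072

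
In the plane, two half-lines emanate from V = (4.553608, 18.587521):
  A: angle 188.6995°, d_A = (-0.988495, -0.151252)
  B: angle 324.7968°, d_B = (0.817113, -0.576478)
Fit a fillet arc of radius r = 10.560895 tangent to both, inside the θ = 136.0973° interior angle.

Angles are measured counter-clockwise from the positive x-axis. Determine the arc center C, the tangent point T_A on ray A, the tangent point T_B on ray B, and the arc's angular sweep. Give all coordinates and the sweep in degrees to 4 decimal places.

center=(1.9435,7.5043) T_A=(0.3461,17.9437) T_B=(8.0316,16.1338) sweep=43.9027

bisector direction at 256.7482° = (-0.229232,-0.973372)
center distance |VC| = r/sin(θ/2) = 10.560895/sin(68.0486°) = 11.386390
C = V + |VC|·bis = (1.9435,7.5043)
T_A = V + ((C−V)·d_A)·d_A = V + 4.2565·d_A = (0.3461,17.9437)
T_B = V + ((C−V)·d_B)·d_B = V + 4.2565·d_B = (8.0316,16.1338)
sweep = 180° − θ = 43.9027°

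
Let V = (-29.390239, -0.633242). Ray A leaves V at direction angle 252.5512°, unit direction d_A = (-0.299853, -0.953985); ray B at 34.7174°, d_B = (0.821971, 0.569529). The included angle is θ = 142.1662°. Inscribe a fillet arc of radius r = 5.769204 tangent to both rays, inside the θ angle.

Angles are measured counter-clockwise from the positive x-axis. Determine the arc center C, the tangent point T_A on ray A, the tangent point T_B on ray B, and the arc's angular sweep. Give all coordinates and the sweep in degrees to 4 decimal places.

bisector direction at 323.6343° = (0.805249,-0.592937)
center distance |VC| = r/sin(θ/2) = 5.769204/sin(71.0831°) = 6.098590
C = V + |VC|·bis = (-24.4794,-4.2493)
T_A = V + ((C−V)·d_A)·d_A = V + 1.9771·d_A = (-29.9831,-2.5194)
T_B = V + ((C−V)·d_B)·d_B = V + 1.9771·d_B = (-27.7651,0.4928)
sweep = 180° − θ = 37.8338°

center=(-24.4794,-4.2493) T_A=(-29.9831,-2.5194) T_B=(-27.7651,0.4928) sweep=37.8338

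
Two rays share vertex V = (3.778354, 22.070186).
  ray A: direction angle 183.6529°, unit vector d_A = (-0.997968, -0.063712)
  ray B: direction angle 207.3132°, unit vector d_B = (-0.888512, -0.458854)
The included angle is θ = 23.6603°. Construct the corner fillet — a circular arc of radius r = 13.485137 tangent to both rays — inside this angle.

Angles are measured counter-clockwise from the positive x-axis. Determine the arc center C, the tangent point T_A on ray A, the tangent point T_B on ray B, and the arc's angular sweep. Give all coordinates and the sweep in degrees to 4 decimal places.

center=(-59.6121,4.5106) T_A=(-60.4713,17.9684) T_B=(-53.4244,-7.4711) sweep=156.3397

bisector direction at 195.4830° = (-0.963709,-0.266953)
center distance |VC| = r/sin(θ/2) = 13.485137/sin(11.8301°) = 65.777588
C = V + |VC|·bis = (-59.6121,4.5106)
T_A = V + ((C−V)·d_A)·d_A = V + 64.3804·d_A = (-60.4713,17.9684)
T_B = V + ((C−V)·d_B)·d_B = V + 64.3804·d_B = (-53.4244,-7.4711)
sweep = 180° − θ = 156.3397°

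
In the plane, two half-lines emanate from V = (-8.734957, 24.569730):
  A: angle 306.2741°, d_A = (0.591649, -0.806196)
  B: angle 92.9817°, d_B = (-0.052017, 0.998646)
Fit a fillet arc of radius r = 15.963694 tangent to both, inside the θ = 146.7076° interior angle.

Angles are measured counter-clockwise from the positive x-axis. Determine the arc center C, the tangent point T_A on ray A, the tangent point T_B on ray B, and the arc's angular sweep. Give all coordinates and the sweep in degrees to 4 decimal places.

center=(6.9588,30.1667) T_A=(-5.9110,20.7218) T_B=(-8.9832,29.3363) sweep=33.2924

bisector direction at 19.6279° = (0.941894,0.335910)
center distance |VC| = r/sin(θ/2) = 15.963694/sin(73.3538°) = 16.661965
C = V + |VC|·bis = (6.9588,30.1667)
T_A = V + ((C−V)·d_A)·d_A = V + 4.7730·d_A = (-5.9110,20.7218)
T_B = V + ((C−V)·d_B)·d_B = V + 4.7730·d_B = (-8.9832,29.3363)
sweep = 180° − θ = 33.2924°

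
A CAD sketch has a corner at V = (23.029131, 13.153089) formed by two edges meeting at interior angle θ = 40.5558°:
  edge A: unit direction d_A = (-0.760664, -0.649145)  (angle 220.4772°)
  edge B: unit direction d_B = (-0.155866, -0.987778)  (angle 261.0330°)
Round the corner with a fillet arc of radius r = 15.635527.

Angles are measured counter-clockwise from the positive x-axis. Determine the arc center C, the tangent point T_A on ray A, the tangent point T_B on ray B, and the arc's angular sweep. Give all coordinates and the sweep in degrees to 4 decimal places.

center=(0.9887,-26.2111) T_A=(-9.1610,-14.3178) T_B=(16.4331,-28.6482) sweep=139.4442

bisector direction at 240.7551° = (-0.488544,-0.872539)
center distance |VC| = r/sin(θ/2) = 15.635527/sin(20.2779°) = 45.114559
C = V + |VC|·bis = (0.9887,-26.2111)
T_A = V + ((C−V)·d_A)·d_A = V + 42.3185·d_A = (-9.1610,-14.3178)
T_B = V + ((C−V)·d_B)·d_B = V + 42.3185·d_B = (16.4331,-28.6482)
sweep = 180° − θ = 139.4442°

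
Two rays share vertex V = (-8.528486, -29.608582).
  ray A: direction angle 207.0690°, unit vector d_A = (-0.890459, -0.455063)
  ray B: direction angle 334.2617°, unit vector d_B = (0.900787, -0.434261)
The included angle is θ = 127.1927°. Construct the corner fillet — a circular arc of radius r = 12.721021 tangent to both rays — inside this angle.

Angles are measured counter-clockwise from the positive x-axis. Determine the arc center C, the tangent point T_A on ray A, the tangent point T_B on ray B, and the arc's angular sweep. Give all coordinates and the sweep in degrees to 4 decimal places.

center=(-8.3636,-43.8102) T_A=(-14.1524,-32.4827) T_B=(-2.8393,-32.3513) sweep=52.8073

bisector direction at 270.6653° = (0.011612,-0.999933)
center distance |VC| = r/sin(θ/2) = 12.721021/sin(63.5964°) = 14.202586
C = V + |VC|·bis = (-8.3636,-43.8102)
T_A = V + ((C−V)·d_A)·d_A = V + 6.3158·d_A = (-14.1524,-32.4827)
T_B = V + ((C−V)·d_B)·d_B = V + 6.3158·d_B = (-2.8393,-32.3513)
sweep = 180° − θ = 52.8073°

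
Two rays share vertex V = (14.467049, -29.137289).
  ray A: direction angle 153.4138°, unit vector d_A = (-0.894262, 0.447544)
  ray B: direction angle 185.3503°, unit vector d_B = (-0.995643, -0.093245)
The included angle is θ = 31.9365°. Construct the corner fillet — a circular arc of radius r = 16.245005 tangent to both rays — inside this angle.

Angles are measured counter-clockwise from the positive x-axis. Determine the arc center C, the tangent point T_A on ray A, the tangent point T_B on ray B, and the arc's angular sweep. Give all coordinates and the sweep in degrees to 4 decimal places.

bisector direction at 169.3821° = (-0.982878,0.184259)
center distance |VC| = r/sin(θ/2) = 16.245005/sin(15.9682°) = 59.050277
C = V + |VC|·bis = (-43.5721,-18.2567)
T_A = V + ((C−V)·d_A)·d_A = V + 56.7718·d_A = (-36.3018,-3.7294)
T_B = V + ((C−V)·d_B)·d_B = V + 56.7718·d_B = (-42.0574,-34.4310)
sweep = 180° − θ = 148.0635°

center=(-43.5721,-18.2567) T_A=(-36.3018,-3.7294) T_B=(-42.0574,-34.4310) sweep=148.0635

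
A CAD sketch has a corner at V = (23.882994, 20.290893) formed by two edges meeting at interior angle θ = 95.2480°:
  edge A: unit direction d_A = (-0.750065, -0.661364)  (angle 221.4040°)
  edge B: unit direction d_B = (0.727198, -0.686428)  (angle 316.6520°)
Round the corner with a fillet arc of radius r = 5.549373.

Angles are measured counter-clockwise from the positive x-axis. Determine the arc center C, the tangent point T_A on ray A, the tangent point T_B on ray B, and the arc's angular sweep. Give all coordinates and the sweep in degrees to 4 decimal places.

bisector direction at 269.0280° = (-0.016964,-0.999856)
center distance |VC| = r/sin(θ/2) = 5.549373/sin(47.6240°) = 7.511966
C = V + |VC|·bis = (23.7556,12.7800)
T_A = V + ((C−V)·d_A)·d_A = V + 5.0630·d_A = (20.0854,16.9424)
T_B = V + ((C−V)·d_B)·d_B = V + 5.0630·d_B = (27.5648,16.8155)
sweep = 180° − θ = 84.7520°

center=(23.7556,12.7800) T_A=(20.0854,16.9424) T_B=(27.5648,16.8155) sweep=84.7520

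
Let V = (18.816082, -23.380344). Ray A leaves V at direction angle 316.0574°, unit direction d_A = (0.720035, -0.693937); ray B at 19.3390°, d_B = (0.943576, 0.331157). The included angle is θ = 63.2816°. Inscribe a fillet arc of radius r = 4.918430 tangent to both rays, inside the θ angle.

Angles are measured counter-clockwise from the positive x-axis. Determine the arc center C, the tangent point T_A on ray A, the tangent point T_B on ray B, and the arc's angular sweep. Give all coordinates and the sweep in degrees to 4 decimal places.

center=(27.9765,-25.3779) T_A=(24.5634,-28.9194) T_B=(26.3478,-20.7370) sweep=116.7184

bisector direction at 347.6982° = (0.977039,-0.213061)
center distance |VC| = r/sin(θ/2) = 4.918430/sin(31.6408°) = 9.375719
C = V + |VC|·bis = (27.9765,-25.3779)
T_A = V + ((C−V)·d_A)·d_A = V + 7.9821·d_A = (24.5634,-28.9194)
T_B = V + ((C−V)·d_B)·d_B = V + 7.9821·d_B = (26.3478,-20.7370)
sweep = 180° − θ = 116.7184°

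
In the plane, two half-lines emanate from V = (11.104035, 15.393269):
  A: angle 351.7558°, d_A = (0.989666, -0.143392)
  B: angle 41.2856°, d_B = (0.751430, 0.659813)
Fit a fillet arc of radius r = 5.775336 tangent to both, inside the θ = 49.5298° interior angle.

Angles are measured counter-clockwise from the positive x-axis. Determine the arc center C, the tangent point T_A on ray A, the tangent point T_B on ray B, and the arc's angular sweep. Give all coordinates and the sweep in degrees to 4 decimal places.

center=(24.3219,19.3138) T_A=(23.4938,13.5981) T_B=(20.5113,23.6535) sweep=130.4702

bisector direction at 16.5207° = (0.958717,0.284362)
center distance |VC| = r/sin(θ/2) = 5.775336/sin(24.7649°) = 13.787044
C = V + |VC|·bis = (24.3219,19.3138)
T_A = V + ((C−V)·d_A)·d_A = V + 12.5191·d_A = (23.4938,13.5981)
T_B = V + ((C−V)·d_B)·d_B = V + 12.5191·d_B = (20.5113,23.6535)
sweep = 180° − θ = 130.4702°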